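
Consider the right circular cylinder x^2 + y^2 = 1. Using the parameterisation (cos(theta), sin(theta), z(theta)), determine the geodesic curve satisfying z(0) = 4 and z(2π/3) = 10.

Parameterise the cylinder of radius R = 1 as
    r(θ) = (cos θ, sin θ, z(θ)).
The arc-length element is
    ds = sqrt(1 + (dz/dθ)^2) dθ,
so the Lagrangian is L = sqrt(1 + z'^2).
L depends on z' only, not on z or θ, so ∂L/∂z = 0 and
    ∂L/∂z' = z' / sqrt(1 + z'^2).
The Euler-Lagrange equation gives
    d/dθ( z' / sqrt(1 + z'^2) ) = 0,
so z' is constant. Integrating once:
    z(θ) = a θ + b,
a helix on the cylinder (a straight line when the cylinder is unrolled). The constants a, b are determined by the endpoint conditions.
With endpoint conditions z(0) = 4 and z(2π/3) = 10: from z(0) = b we get b = 4, and a·2π/3 + 4 = 10 gives a = 9/π, so
    z(θ) = (9/π) θ + 4.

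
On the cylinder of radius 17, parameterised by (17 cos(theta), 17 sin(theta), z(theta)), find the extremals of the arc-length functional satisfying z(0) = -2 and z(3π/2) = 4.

Parameterise the cylinder of radius R = 17 as
    r(θ) = (17 cos θ, 17 sin θ, z(θ)).
The arc-length element is
    ds = sqrt(289 + (dz/dθ)^2) dθ,
so the Lagrangian is L = sqrt(289 + z'^2).
L depends on z' only, not on z or θ, so ∂L/∂z = 0 and
    ∂L/∂z' = z' / sqrt(289 + z'^2).
The Euler-Lagrange equation gives
    d/dθ( z' / sqrt(289 + z'^2) ) = 0,
so z' is constant. Integrating once:
    z(θ) = a θ + b,
a helix on the cylinder (a straight line when the cylinder is unrolled). The constants a, b are determined by the endpoint conditions.
With endpoint conditions z(0) = -2 and z(3π/2) = 4: from z(0) = b we get b = -2, and a·3π/2 + -2 = 4 gives a = 4/π, so
    z(θ) = (4/π) θ − 2.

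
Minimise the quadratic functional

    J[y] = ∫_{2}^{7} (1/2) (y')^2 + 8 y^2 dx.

The Lagrangian is L = (1/2) (y')^2 + 8 y^2.
Compute ∂L/∂y = 16y, ∂L/∂y' = y'.
The Euler-Lagrange equation d/dx(∂L/∂y') − ∂L/∂y = 0 reduces to
    y'' − 16 y = 0.
Its general solution is
    y(x) = A e^(4x) + B e^(−4x),
with A, B fixed by the endpoint conditions.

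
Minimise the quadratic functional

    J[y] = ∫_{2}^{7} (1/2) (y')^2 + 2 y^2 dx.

The Lagrangian is L = (1/2) (y')^2 + 2 y^2.
Compute ∂L/∂y = 4y, ∂L/∂y' = y'.
The Euler-Lagrange equation d/dx(∂L/∂y') − ∂L/∂y = 0 reduces to
    y'' − 4 y = 0.
Its general solution is
    y(x) = A e^(2x) + B e^(−2x),
with A, B fixed by the endpoint conditions.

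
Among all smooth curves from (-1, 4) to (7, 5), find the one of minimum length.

Arc-length functional: J[y] = ∫ sqrt(1 + (y')^2) dx.
Lagrangian L = sqrt(1 + (y')^2) has no explicit y dependence, so ∂L/∂y = 0 and the Euler-Lagrange equation gives
    d/dx( y' / sqrt(1 + (y')^2) ) = 0  ⇒  y' / sqrt(1 + (y')^2) = const.
Hence y' is constant, so y(x) is affine.
Fitting the endpoints (-1, 4) and (7, 5):
    slope m = (5 − 4) / (7 − (-1)) = 1/8,
    intercept c = 4 − m·(-1) = 33/8.
Extremal: y(x) = (1/8) x + 33/8.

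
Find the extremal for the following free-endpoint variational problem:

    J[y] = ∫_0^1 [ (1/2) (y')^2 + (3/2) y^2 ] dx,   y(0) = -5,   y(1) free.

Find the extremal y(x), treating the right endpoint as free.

The Lagrangian L = (1/2) (y')^2 + (3/2) y^2 gives
    ∂L/∂y = 3 y,   ∂L/∂y' = y'.
Euler-Lagrange: y'' − 3 y = 0.
With k = sqrt(3), the general solution is
    y(x) = A cosh(sqrt(3) x) + B sinh(sqrt(3) x).
Fixed left endpoint y(0) = -5 ⇒ A = -5.
The right endpoint x = 1 is free, so the natural (transversality) condition is ∂L/∂y' |_{x=1} = 0, i.e. y'(1) = 0.
Compute y'(x) = A k sinh(k x) + B k cosh(k x), so
    y'(1) = A k sinh(k·1) + B k cosh(k·1) = 0
    ⇒ B = −A tanh(k·1) = 5 tanh(sqrt(3)·1).
Therefore the extremal is
    y(x) = −5 cosh(sqrt(3) x) + 5 tanh(sqrt(3)·1) sinh(sqrt(3) x).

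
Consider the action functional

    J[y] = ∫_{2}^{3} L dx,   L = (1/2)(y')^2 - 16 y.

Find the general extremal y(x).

The Lagrangian is L = (1/2)(y')^2 - 16 y.
∂L/∂y = -16.
∂L/∂y' = y'.
The Euler-Lagrange equation d/dx(∂L/∂y') − ∂L/∂y = 0 becomes:
    y'' + 16 = 0
General solution: y(x) = -8 x^2 + A x + B, where A and B are arbitrary constants fixed by the endpoint conditions.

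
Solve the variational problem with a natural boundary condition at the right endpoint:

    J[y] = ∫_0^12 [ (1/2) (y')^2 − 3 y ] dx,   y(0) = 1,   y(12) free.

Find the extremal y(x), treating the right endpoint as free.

The Lagrangian L = (1/2) (y')^2 − 3 y gives
    ∂L/∂y = −3,   ∂L/∂y' = y'.
Euler-Lagrange: d/dx(y') − (−3) = 0, i.e. y'' + 3 = 0, so
    y(x) = −(3/2) x^2 + C1 x + C2.
Fixed left endpoint y(0) = 1 ⇒ C2 = 1.
The right endpoint x = 12 is free, so the natural (transversality) condition is ∂L/∂y' |_{x=12} = 0, i.e. y'(12) = 0.
Compute y'(x) = −3 x + C1, so y'(12) = −36 + C1 = 0 ⇒ C1 = 36.
Therefore the extremal is
    y(x) = −(3/2) x^2 + 36 x + 1.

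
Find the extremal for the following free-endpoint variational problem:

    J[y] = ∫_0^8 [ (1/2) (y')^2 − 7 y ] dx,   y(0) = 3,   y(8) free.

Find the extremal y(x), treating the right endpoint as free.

The Lagrangian L = (1/2) (y')^2 − 7 y gives
    ∂L/∂y = −7,   ∂L/∂y' = y'.
Euler-Lagrange: d/dx(y') − (−7) = 0, i.e. y'' + 7 = 0, so
    y(x) = −(7/2) x^2 + C1 x + C2.
Fixed left endpoint y(0) = 3 ⇒ C2 = 3.
The right endpoint x = 8 is free, so the natural (transversality) condition is ∂L/∂y' |_{x=8} = 0, i.e. y'(8) = 0.
Compute y'(x) = −7 x + C1, so y'(8) = −56 + C1 = 0 ⇒ C1 = 56.
Therefore the extremal is
    y(x) = −(7/2) x^2 + 56 x + 3.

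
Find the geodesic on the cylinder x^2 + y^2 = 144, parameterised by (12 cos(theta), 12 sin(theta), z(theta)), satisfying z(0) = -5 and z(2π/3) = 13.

Parameterise the cylinder of radius R = 12 as
    r(θ) = (12 cos θ, 12 sin θ, z(θ)).
The arc-length element is
    ds = sqrt(144 + (dz/dθ)^2) dθ,
so the Lagrangian is L = sqrt(144 + z'^2).
L depends on z' only, not on z or θ, so ∂L/∂z = 0 and
    ∂L/∂z' = z' / sqrt(144 + z'^2).
The Euler-Lagrange equation gives
    d/dθ( z' / sqrt(144 + z'^2) ) = 0,
so z' is constant. Integrating once:
    z(θ) = a θ + b,
a helix on the cylinder (a straight line when the cylinder is unrolled). The constants a, b are determined by the endpoint conditions.
With endpoint conditions z(0) = -5 and z(2π/3) = 13: from z(0) = b we get b = -5, and a·2π/3 + -5 = 13 gives a = 27/π, so
    z(θ) = (27/π) θ − 5.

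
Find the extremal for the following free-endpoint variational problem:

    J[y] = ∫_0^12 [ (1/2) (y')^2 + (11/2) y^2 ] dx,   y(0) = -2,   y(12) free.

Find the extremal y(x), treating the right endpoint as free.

The Lagrangian L = (1/2) (y')^2 + (11/2) y^2 gives
    ∂L/∂y = 11 y,   ∂L/∂y' = y'.
Euler-Lagrange: y'' − 11 y = 0.
With k = sqrt(11), the general solution is
    y(x) = A cosh(sqrt(11) x) + B sinh(sqrt(11) x).
Fixed left endpoint y(0) = -2 ⇒ A = -2.
The right endpoint x = 12 is free, so the natural (transversality) condition is ∂L/∂y' |_{x=12} = 0, i.e. y'(12) = 0.
Compute y'(x) = A k sinh(k x) + B k cosh(k x), so
    y'(12) = A k sinh(k·12) + B k cosh(k·12) = 0
    ⇒ B = −A tanh(k·12) = 2 tanh(sqrt(11)·12).
Therefore the extremal is
    y(x) = −2 cosh(sqrt(11) x) + 2 tanh(sqrt(11)·12) sinh(sqrt(11) x).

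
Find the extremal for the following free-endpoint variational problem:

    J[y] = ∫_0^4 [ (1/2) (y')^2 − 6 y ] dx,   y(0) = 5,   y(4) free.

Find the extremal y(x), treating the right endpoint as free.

The Lagrangian L = (1/2) (y')^2 − 6 y gives
    ∂L/∂y = −6,   ∂L/∂y' = y'.
Euler-Lagrange: d/dx(y') − (−6) = 0, i.e. y'' + 6 = 0, so
    y(x) = −(6/2) x^2 + C1 x + C2.
Fixed left endpoint y(0) = 5 ⇒ C2 = 5.
The right endpoint x = 4 is free, so the natural (transversality) condition is ∂L/∂y' |_{x=4} = 0, i.e. y'(4) = 0.
Compute y'(x) = −6 x + C1, so y'(4) = −24 + C1 = 0 ⇒ C1 = 24.
Therefore the extremal is
    y(x) = −3 x^2 + 24 x + 5.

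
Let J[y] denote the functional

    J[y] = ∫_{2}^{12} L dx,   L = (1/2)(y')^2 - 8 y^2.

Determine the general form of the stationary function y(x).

The Lagrangian is L = (1/2)(y')^2 - 8 y^2.
∂L/∂y = -16y.
∂L/∂y' = y'.
The Euler-Lagrange equation d/dx(∂L/∂y') − ∂L/∂y = 0 becomes:
    y'' + 16 y = 0
General solution: y(x) = A sin(4x) + B cos(4x), where A and B are arbitrary constants fixed by the endpoint conditions.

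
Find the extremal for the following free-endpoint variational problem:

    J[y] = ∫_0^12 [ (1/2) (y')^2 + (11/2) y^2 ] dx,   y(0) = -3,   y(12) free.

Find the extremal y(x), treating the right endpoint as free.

The Lagrangian L = (1/2) (y')^2 + (11/2) y^2 gives
    ∂L/∂y = 11 y,   ∂L/∂y' = y'.
Euler-Lagrange: y'' − 11 y = 0.
With k = sqrt(11), the general solution is
    y(x) = A cosh(sqrt(11) x) + B sinh(sqrt(11) x).
Fixed left endpoint y(0) = -3 ⇒ A = -3.
The right endpoint x = 12 is free, so the natural (transversality) condition is ∂L/∂y' |_{x=12} = 0, i.e. y'(12) = 0.
Compute y'(x) = A k sinh(k x) + B k cosh(k x), so
    y'(12) = A k sinh(k·12) + B k cosh(k·12) = 0
    ⇒ B = −A tanh(k·12) = 3 tanh(sqrt(11)·12).
Therefore the extremal is
    y(x) = −3 cosh(sqrt(11) x) + 3 tanh(sqrt(11)·12) sinh(sqrt(11) x).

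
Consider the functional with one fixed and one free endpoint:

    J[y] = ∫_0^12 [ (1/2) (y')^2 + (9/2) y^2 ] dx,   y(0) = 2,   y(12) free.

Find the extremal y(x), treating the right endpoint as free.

The Lagrangian L = (1/2) (y')^2 + (9/2) y^2 gives
    ∂L/∂y = 9 y,   ∂L/∂y' = y'.
Euler-Lagrange: y'' − 9 y = 0.
With k = 3, the general solution is
    y(x) = A cosh(3 x) + B sinh(3 x).
Fixed left endpoint y(0) = 2 ⇒ A = 2.
The right endpoint x = 12 is free, so the natural (transversality) condition is ∂L/∂y' |_{x=12} = 0, i.e. y'(12) = 0.
Compute y'(x) = A k sinh(k x) + B k cosh(k x), so
    y'(12) = A k sinh(k·12) + B k cosh(k·12) = 0
    ⇒ B = −A tanh(k·12) = − 2 tanh(3·12).
Therefore the extremal is
    y(x) = 2 cosh(3 x) − 2 tanh(3·12) sinh(3 x).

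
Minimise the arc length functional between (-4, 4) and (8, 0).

Arc-length functional: J[y] = ∫ sqrt(1 + (y')^2) dx.
Lagrangian L = sqrt(1 + (y')^2) has no explicit y dependence, so ∂L/∂y = 0 and the Euler-Lagrange equation gives
    d/dx( y' / sqrt(1 + (y')^2) ) = 0  ⇒  y' / sqrt(1 + (y')^2) = const.
Hence y' is constant, so y(x) is affine.
Fitting the endpoints (-4, 4) and (8, 0):
    slope m = (0 − 4) / (8 − (-4)) = -1/3,
    intercept c = 4 − m·(-4) = 8/3.
Extremal: y(x) = (-1/3) x + 8/3.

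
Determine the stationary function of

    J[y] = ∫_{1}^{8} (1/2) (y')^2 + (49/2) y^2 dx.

The Lagrangian is L = (1/2) (y')^2 + (49/2) y^2.
Compute ∂L/∂y = 49y, ∂L/∂y' = y'.
The Euler-Lagrange equation d/dx(∂L/∂y') − ∂L/∂y = 0 reduces to
    y'' − 49 y = 0.
Its general solution is
    y(x) = A e^(7x) + B e^(−7x),
with A, B fixed by the endpoint conditions.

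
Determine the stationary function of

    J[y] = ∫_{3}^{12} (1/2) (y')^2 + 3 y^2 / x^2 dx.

The Lagrangian is L = (1/2) (y')^2 + 3 y^2 / x^2.
Compute ∂L/∂y = 6y/x^2, ∂L/∂y' = y'.
The Euler-Lagrange equation d/dx(∂L/∂y') − ∂L/∂y = 0 reduces to
    y'' − 6/x^2 · y = 0  (x > 0).
Its general solution is
    y(x) = A x^3 + B x^(-2),
with A, B fixed by the endpoint conditions.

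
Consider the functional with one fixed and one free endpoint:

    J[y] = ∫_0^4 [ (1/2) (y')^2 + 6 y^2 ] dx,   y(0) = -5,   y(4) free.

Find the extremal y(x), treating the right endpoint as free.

The Lagrangian L = (1/2) (y')^2 + 6 y^2 gives
    ∂L/∂y = 12 y,   ∂L/∂y' = y'.
Euler-Lagrange: y'' − 12 y = 0.
With k = sqrt(12), the general solution is
    y(x) = A cosh(sqrt(12) x) + B sinh(sqrt(12) x).
Fixed left endpoint y(0) = -5 ⇒ A = -5.
The right endpoint x = 4 is free, so the natural (transversality) condition is ∂L/∂y' |_{x=4} = 0, i.e. y'(4) = 0.
Compute y'(x) = A k sinh(k x) + B k cosh(k x), so
    y'(4) = A k sinh(k·4) + B k cosh(k·4) = 0
    ⇒ B = −A tanh(k·4) = 5 tanh(sqrt(12)·4).
Therefore the extremal is
    y(x) = −5 cosh(sqrt(12) x) + 5 tanh(sqrt(12)·4) sinh(sqrt(12) x).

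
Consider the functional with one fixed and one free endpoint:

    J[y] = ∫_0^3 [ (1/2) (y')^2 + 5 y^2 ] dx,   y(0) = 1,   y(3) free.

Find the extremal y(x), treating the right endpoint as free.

The Lagrangian L = (1/2) (y')^2 + 5 y^2 gives
    ∂L/∂y = 10 y,   ∂L/∂y' = y'.
Euler-Lagrange: y'' − 10 y = 0.
With k = sqrt(10), the general solution is
    y(x) = A cosh(sqrt(10) x) + B sinh(sqrt(10) x).
Fixed left endpoint y(0) = 1 ⇒ A = 1.
The right endpoint x = 3 is free, so the natural (transversality) condition is ∂L/∂y' |_{x=3} = 0, i.e. y'(3) = 0.
Compute y'(x) = A k sinh(k x) + B k cosh(k x), so
    y'(3) = A k sinh(k·3) + B k cosh(k·3) = 0
    ⇒ B = −A tanh(k·3) = − tanh(sqrt(10)·3).
Therefore the extremal is
    y(x) = cosh(sqrt(10) x) − tanh(sqrt(10)·3) sinh(sqrt(10) x).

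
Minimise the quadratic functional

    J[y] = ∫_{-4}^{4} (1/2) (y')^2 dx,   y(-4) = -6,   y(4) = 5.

The Lagrangian is L = (1/2) (y')^2.
Compute ∂L/∂y = 0, ∂L/∂y' = y'.
The Euler-Lagrange equation d/dx(∂L/∂y') − ∂L/∂y = 0 reduces to
    y'' = 0.
Its general solution is
    y(x) = A x + B,
with A, B fixed by the endpoint conditions.
Applying the endpoint conditions y(-4) = -6 and y(4) = 5: solve A·-4 + B = -6 and A·4 + B = 5. Subtracting gives A(4 − -4) = 5 − -6, so A = 11/8, and B = -6 − A·-4 = -1/2. Therefore
    y(x) = (11/8) x - 1/2.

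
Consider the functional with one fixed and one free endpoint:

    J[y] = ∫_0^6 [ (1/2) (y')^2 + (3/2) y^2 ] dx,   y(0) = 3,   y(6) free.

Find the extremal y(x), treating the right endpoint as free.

The Lagrangian L = (1/2) (y')^2 + (3/2) y^2 gives
    ∂L/∂y = 3 y,   ∂L/∂y' = y'.
Euler-Lagrange: y'' − 3 y = 0.
With k = sqrt(3), the general solution is
    y(x) = A cosh(sqrt(3) x) + B sinh(sqrt(3) x).
Fixed left endpoint y(0) = 3 ⇒ A = 3.
The right endpoint x = 6 is free, so the natural (transversality) condition is ∂L/∂y' |_{x=6} = 0, i.e. y'(6) = 0.
Compute y'(x) = A k sinh(k x) + B k cosh(k x), so
    y'(6) = A k sinh(k·6) + B k cosh(k·6) = 0
    ⇒ B = −A tanh(k·6) = − 3 tanh(sqrt(3)·6).
Therefore the extremal is
    y(x) = 3 cosh(sqrt(3) x) − 3 tanh(sqrt(3)·6) sinh(sqrt(3) x).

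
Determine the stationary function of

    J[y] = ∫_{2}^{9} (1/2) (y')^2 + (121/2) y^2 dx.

The Lagrangian is L = (1/2) (y')^2 + (121/2) y^2.
Compute ∂L/∂y = 121y, ∂L/∂y' = y'.
The Euler-Lagrange equation d/dx(∂L/∂y') − ∂L/∂y = 0 reduces to
    y'' − 121 y = 0.
Its general solution is
    y(x) = A e^(11x) + B e^(−11x),
with A, B fixed by the endpoint conditions.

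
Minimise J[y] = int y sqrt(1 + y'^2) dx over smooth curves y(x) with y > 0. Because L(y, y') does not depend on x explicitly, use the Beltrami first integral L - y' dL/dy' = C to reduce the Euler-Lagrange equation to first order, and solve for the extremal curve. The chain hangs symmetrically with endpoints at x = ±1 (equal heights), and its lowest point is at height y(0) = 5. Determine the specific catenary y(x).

The Lagrangian L(y, y') = y sqrt(1 + y'^2) has no explicit x dependence, so the Beltrami identity applies:
    L − y' ∂L/∂y' = C.
Compute ∂L/∂y' = y · y' / sqrt(1 + y'^2). Then
    L − y' ∂L/∂y'
    = y sqrt(1 + y'^2) − y · y'^2 / sqrt(1 + y'^2)
    = y (1 + y'^2 − y'^2) / sqrt(1 + y'^2)
    = y / sqrt(1 + y'^2) = C.
Squaring gives y^2 = C^2 (1 + y'^2), i.e.
    y'^2 = y^2 / C^2 − 1.
Separating variables,
    dy / sqrt(y^2 − C^2) = dx / C,
and integrating gives arccosh(y / C) = (x − a)/C, so
    y(x) = C cosh((x − a)/C),
the catenary. The constants C and a are fixed by the two endpoint conditions (and, for the hanging-chain problem, the length constraint selects C).
Now fit the given data. The endpoints x = ±1 are symmetric at equal height, so the catenary is even about its minimum: a = 0 and y(x) = C cosh(x/C). The lowest point is y(0) = C cosh(0) = C, and we are told y(0) = 5, so C = 5. Therefore
    y(x) = 5 cosh(x/5),
and at the endpoints
    y(±1) = 5 cosh(1/5).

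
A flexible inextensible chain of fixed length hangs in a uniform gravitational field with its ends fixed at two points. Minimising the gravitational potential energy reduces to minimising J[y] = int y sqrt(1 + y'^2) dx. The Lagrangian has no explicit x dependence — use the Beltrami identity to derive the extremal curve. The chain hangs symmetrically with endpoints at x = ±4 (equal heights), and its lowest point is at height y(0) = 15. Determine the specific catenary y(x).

The Lagrangian L(y, y') = y sqrt(1 + y'^2) has no explicit x dependence, so the Beltrami identity applies:
    L − y' ∂L/∂y' = C.
Compute ∂L/∂y' = y · y' / sqrt(1 + y'^2). Then
    L − y' ∂L/∂y'
    = y sqrt(1 + y'^2) − y · y'^2 / sqrt(1 + y'^2)
    = y (1 + y'^2 − y'^2) / sqrt(1 + y'^2)
    = y / sqrt(1 + y'^2) = C.
Squaring gives y^2 = C^2 (1 + y'^2), i.e.
    y'^2 = y^2 / C^2 − 1.
Separating variables,
    dy / sqrt(y^2 − C^2) = dx / C,
and integrating gives arccosh(y / C) = (x − a)/C, so
    y(x) = C cosh((x − a)/C),
the catenary. The constants C and a are fixed by the two endpoint conditions (and, for the hanging-chain problem, the length constraint selects C).
Now fit the given data. The endpoints x = ±4 are symmetric at equal height, so the catenary is even about its minimum: a = 0 and y(x) = C cosh(x/C). The lowest point is y(0) = C cosh(0) = C, and we are told y(0) = 15, so C = 15. Therefore
    y(x) = 15 cosh(x/15),
and at the endpoints
    y(±4) = 15 cosh(4/15).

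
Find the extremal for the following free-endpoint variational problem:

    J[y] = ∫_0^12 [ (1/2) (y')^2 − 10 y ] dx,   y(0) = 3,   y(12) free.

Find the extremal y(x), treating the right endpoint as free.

The Lagrangian L = (1/2) (y')^2 − 10 y gives
    ∂L/∂y = −10,   ∂L/∂y' = y'.
Euler-Lagrange: d/dx(y') − (−10) = 0, i.e. y'' + 10 = 0, so
    y(x) = −(10/2) x^2 + C1 x + C2.
Fixed left endpoint y(0) = 3 ⇒ C2 = 3.
The right endpoint x = 12 is free, so the natural (transversality) condition is ∂L/∂y' |_{x=12} = 0, i.e. y'(12) = 0.
Compute y'(x) = −10 x + C1, so y'(12) = −120 + C1 = 0 ⇒ C1 = 120.
Therefore the extremal is
    y(x) = −5 x^2 + 120 x + 3.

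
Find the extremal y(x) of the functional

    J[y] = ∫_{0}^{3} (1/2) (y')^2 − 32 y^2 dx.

The Lagrangian is L = (1/2) (y')^2 − 32 y^2.
Compute ∂L/∂y = -64y, ∂L/∂y' = y'.
The Euler-Lagrange equation d/dx(∂L/∂y') − ∂L/∂y = 0 reduces to
    y'' + 64 y = 0.
Its general solution is
    y(x) = A sin(8x) + B cos(8x),
with A, B fixed by the endpoint conditions.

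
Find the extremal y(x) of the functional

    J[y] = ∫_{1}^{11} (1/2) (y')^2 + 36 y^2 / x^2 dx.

The Lagrangian is L = (1/2) (y')^2 + 36 y^2 / x^2.
Compute ∂L/∂y = 72y/x^2, ∂L/∂y' = y'.
The Euler-Lagrange equation d/dx(∂L/∂y') − ∂L/∂y = 0 reduces to
    y'' − 72/x^2 · y = 0  (x > 0).
Its general solution is
    y(x) = A x^9 + B x^(-8),
with A, B fixed by the endpoint conditions.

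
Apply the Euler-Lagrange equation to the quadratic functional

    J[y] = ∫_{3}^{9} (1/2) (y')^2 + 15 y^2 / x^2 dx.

The Lagrangian is L = (1/2) (y')^2 + 15 y^2 / x^2.
Compute ∂L/∂y = 30y/x^2, ∂L/∂y' = y'.
The Euler-Lagrange equation d/dx(∂L/∂y') − ∂L/∂y = 0 reduces to
    y'' − 30/x^2 · y = 0  (x > 0).
Its general solution is
    y(x) = A x^6 + B x^(-5),
with A, B fixed by the endpoint conditions.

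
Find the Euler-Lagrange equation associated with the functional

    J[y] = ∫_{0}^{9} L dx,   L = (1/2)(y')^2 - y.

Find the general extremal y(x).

The Lagrangian is L = (1/2)(y')^2 - y.
∂L/∂y = -1.
∂L/∂y' = y'.
The Euler-Lagrange equation d/dx(∂L/∂y') − ∂L/∂y = 0 becomes:
    y'' + 1 = 0
General solution: y(x) = -x^2/2 + A x + B, where A and B are arbitrary constants fixed by the endpoint conditions.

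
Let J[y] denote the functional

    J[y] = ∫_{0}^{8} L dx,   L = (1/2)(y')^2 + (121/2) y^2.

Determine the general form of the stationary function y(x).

The Lagrangian is L = (1/2)(y')^2 + (121/2) y^2.
∂L/∂y = 121y.
∂L/∂y' = y'.
The Euler-Lagrange equation d/dx(∂L/∂y') − ∂L/∂y = 0 becomes:
    y'' - 121 y = 0
General solution: y(x) = A e^(11x) + B e^(-11x), where A and B are arbitrary constants fixed by the endpoint conditions.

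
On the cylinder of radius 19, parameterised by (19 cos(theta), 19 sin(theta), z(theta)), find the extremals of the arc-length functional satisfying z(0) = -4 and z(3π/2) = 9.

Parameterise the cylinder of radius R = 19 as
    r(θ) = (19 cos θ, 19 sin θ, z(θ)).
The arc-length element is
    ds = sqrt(361 + (dz/dθ)^2) dθ,
so the Lagrangian is L = sqrt(361 + z'^2).
L depends on z' only, not on z or θ, so ∂L/∂z = 0 and
    ∂L/∂z' = z' / sqrt(361 + z'^2).
The Euler-Lagrange equation gives
    d/dθ( z' / sqrt(361 + z'^2) ) = 0,
so z' is constant. Integrating once:
    z(θ) = a θ + b,
a helix on the cylinder (a straight line when the cylinder is unrolled). The constants a, b are determined by the endpoint conditions.
With endpoint conditions z(0) = -4 and z(3π/2) = 9: from z(0) = b we get b = -4, and a·3π/2 + -4 = 9 gives a = 26/(3π), so
    z(θ) = (26/(3π)) θ − 4.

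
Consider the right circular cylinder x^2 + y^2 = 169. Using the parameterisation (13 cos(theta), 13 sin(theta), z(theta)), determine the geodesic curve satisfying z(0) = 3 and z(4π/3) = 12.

Parameterise the cylinder of radius R = 13 as
    r(θ) = (13 cos θ, 13 sin θ, z(θ)).
The arc-length element is
    ds = sqrt(169 + (dz/dθ)^2) dθ,
so the Lagrangian is L = sqrt(169 + z'^2).
L depends on z' only, not on z or θ, so ∂L/∂z = 0 and
    ∂L/∂z' = z' / sqrt(169 + z'^2).
The Euler-Lagrange equation gives
    d/dθ( z' / sqrt(169 + z'^2) ) = 0,
so z' is constant. Integrating once:
    z(θ) = a θ + b,
a helix on the cylinder (a straight line when the cylinder is unrolled). The constants a, b are determined by the endpoint conditions.
With endpoint conditions z(0) = 3 and z(4π/3) = 12: from z(0) = b we get b = 3, and a·4π/3 + 3 = 12 gives a = 27/(4π), so
    z(θ) = (27/(4π)) θ + 3.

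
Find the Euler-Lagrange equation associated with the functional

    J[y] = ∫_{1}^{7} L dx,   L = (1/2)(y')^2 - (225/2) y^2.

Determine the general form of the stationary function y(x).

The Lagrangian is L = (1/2)(y')^2 - (225/2) y^2.
∂L/∂y = -225y.
∂L/∂y' = y'.
The Euler-Lagrange equation d/dx(∂L/∂y') − ∂L/∂y = 0 becomes:
    y'' + 225 y = 0
General solution: y(x) = A sin(15x) + B cos(15x), where A and B are arbitrary constants fixed by the endpoint conditions.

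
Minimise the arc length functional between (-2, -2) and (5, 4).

Arc-length functional: J[y] = ∫ sqrt(1 + (y')^2) dx.
Lagrangian L = sqrt(1 + (y')^2) has no explicit y dependence, so ∂L/∂y = 0 and the Euler-Lagrange equation gives
    d/dx( y' / sqrt(1 + (y')^2) ) = 0  ⇒  y' / sqrt(1 + (y')^2) = const.
Hence y' is constant, so y(x) is affine.
Fitting the endpoints (-2, -2) and (5, 4):
    slope m = (4 − (-2)) / (5 − (-2)) = 6/7,
    intercept c = (-2) − m·(-2) = -2/7.
Extremal: y(x) = (6/7) x - 2/7.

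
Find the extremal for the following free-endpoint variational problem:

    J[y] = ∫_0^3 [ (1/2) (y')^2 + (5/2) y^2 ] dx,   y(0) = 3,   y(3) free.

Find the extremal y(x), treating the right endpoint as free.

The Lagrangian L = (1/2) (y')^2 + (5/2) y^2 gives
    ∂L/∂y = 5 y,   ∂L/∂y' = y'.
Euler-Lagrange: y'' − 5 y = 0.
With k = sqrt(5), the general solution is
    y(x) = A cosh(sqrt(5) x) + B sinh(sqrt(5) x).
Fixed left endpoint y(0) = 3 ⇒ A = 3.
The right endpoint x = 3 is free, so the natural (transversality) condition is ∂L/∂y' |_{x=3} = 0, i.e. y'(3) = 0.
Compute y'(x) = A k sinh(k x) + B k cosh(k x), so
    y'(3) = A k sinh(k·3) + B k cosh(k·3) = 0
    ⇒ B = −A tanh(k·3) = − 3 tanh(sqrt(5)·3).
Therefore the extremal is
    y(x) = 3 cosh(sqrt(5) x) − 3 tanh(sqrt(5)·3) sinh(sqrt(5) x).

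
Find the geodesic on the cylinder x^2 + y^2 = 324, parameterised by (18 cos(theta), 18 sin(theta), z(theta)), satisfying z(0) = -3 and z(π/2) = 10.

Parameterise the cylinder of radius R = 18 as
    r(θ) = (18 cos θ, 18 sin θ, z(θ)).
The arc-length element is
    ds = sqrt(324 + (dz/dθ)^2) dθ,
so the Lagrangian is L = sqrt(324 + z'^2).
L depends on z' only, not on z or θ, so ∂L/∂z = 0 and
    ∂L/∂z' = z' / sqrt(324 + z'^2).
The Euler-Lagrange equation gives
    d/dθ( z' / sqrt(324 + z'^2) ) = 0,
so z' is constant. Integrating once:
    z(θ) = a θ + b,
a helix on the cylinder (a straight line when the cylinder is unrolled). The constants a, b are determined by the endpoint conditions.
With endpoint conditions z(0) = -3 and z(π/2) = 10: from z(0) = b we get b = -3, and a·π/2 + -3 = 10 gives a = 26/π, so
    z(θ) = (26/π) θ − 3.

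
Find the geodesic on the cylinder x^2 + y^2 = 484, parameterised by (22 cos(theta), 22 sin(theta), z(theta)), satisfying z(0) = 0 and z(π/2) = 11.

Parameterise the cylinder of radius R = 22 as
    r(θ) = (22 cos θ, 22 sin θ, z(θ)).
The arc-length element is
    ds = sqrt(484 + (dz/dθ)^2) dθ,
so the Lagrangian is L = sqrt(484 + z'^2).
L depends on z' only, not on z or θ, so ∂L/∂z = 0 and
    ∂L/∂z' = z' / sqrt(484 + z'^2).
The Euler-Lagrange equation gives
    d/dθ( z' / sqrt(484 + z'^2) ) = 0,
so z' is constant. Integrating once:
    z(θ) = a θ + b,
a helix on the cylinder (a straight line when the cylinder is unrolled). The constants a, b are determined by the endpoint conditions.
With endpoint conditions z(0) = 0 and z(π/2) = 11: from z(0) = b we get b = 0, and a·π/2 + 0 = 11 gives a = 22/π, so
    z(θ) = (22/π) θ.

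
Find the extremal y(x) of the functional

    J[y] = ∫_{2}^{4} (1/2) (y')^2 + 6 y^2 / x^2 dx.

The Lagrangian is L = (1/2) (y')^2 + 6 y^2 / x^2.
Compute ∂L/∂y = 12y/x^2, ∂L/∂y' = y'.
The Euler-Lagrange equation d/dx(∂L/∂y') − ∂L/∂y = 0 reduces to
    y'' − 12/x^2 · y = 0  (x > 0).
Its general solution is
    y(x) = A x^4 + B x^(-3),
with A, B fixed by the endpoint conditions.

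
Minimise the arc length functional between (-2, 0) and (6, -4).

Arc-length functional: J[y] = ∫ sqrt(1 + (y')^2) dx.
Lagrangian L = sqrt(1 + (y')^2) has no explicit y dependence, so ∂L/∂y = 0 and the Euler-Lagrange equation gives
    d/dx( y' / sqrt(1 + (y')^2) ) = 0  ⇒  y' / sqrt(1 + (y')^2) = const.
Hence y' is constant, so y(x) is affine.
Fitting the endpoints (-2, 0) and (6, -4):
    slope m = ((-4) − 0) / (6 − (-2)) = -1/2,
    intercept c = 0 − m·(-2) = -1.
Extremal: y(x) = (-1/2) x - 1.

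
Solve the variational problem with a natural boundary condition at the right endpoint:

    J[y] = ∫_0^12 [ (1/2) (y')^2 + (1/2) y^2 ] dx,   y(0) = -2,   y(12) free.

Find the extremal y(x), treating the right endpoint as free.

The Lagrangian L = (1/2) (y')^2 + (1/2) y^2 gives
    ∂L/∂y = 1 y,   ∂L/∂y' = y'.
Euler-Lagrange: y'' − y = 0.
With k = 1, the general solution is
    y(x) = A cosh(x) + B sinh(x).
Fixed left endpoint y(0) = -2 ⇒ A = -2.
The right endpoint x = 12 is free, so the natural (transversality) condition is ∂L/∂y' |_{x=12} = 0, i.e. y'(12) = 0.
Compute y'(x) = A k sinh(k x) + B k cosh(k x), so
    y'(12) = A k sinh(k·12) + B k cosh(k·12) = 0
    ⇒ B = −A tanh(k·12) = 2 tanh(1·12).
Therefore the extremal is
    y(x) = −2 cosh(1 x) + 2 tanh(1·12) sinh(1 x).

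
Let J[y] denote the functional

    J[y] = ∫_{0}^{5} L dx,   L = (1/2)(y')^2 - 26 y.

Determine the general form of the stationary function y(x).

The Lagrangian is L = (1/2)(y')^2 - 26 y.
∂L/∂y = -26.
∂L/∂y' = y'.
The Euler-Lagrange equation d/dx(∂L/∂y') − ∂L/∂y = 0 becomes:
    y'' + 26 = 0
General solution: y(x) = -13 x^2 + A x + B, where A and B are arbitrary constants fixed by the endpoint conditions.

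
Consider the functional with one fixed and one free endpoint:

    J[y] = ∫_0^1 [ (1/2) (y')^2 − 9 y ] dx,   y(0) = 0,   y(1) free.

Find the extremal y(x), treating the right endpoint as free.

The Lagrangian L = (1/2) (y')^2 − 9 y gives
    ∂L/∂y = −9,   ∂L/∂y' = y'.
Euler-Lagrange: d/dx(y') − (−9) = 0, i.e. y'' + 9 = 0, so
    y(x) = −(9/2) x^2 + C1 x + C2.
Fixed left endpoint y(0) = 0 ⇒ C2 = 0.
The right endpoint x = 1 is free, so the natural (transversality) condition is ∂L/∂y' |_{x=1} = 0, i.e. y'(1) = 0.
Compute y'(x) = −9 x + C1, so y'(1) = −9 + C1 = 0 ⇒ C1 = 9.
Therefore the extremal is
    y(x) = −(9/2) x^2 + 9 x.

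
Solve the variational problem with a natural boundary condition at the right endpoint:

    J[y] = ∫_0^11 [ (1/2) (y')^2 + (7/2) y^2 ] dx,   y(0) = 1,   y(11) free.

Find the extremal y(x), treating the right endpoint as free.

The Lagrangian L = (1/2) (y')^2 + (7/2) y^2 gives
    ∂L/∂y = 7 y,   ∂L/∂y' = y'.
Euler-Lagrange: y'' − 7 y = 0.
With k = sqrt(7), the general solution is
    y(x) = A cosh(sqrt(7) x) + B sinh(sqrt(7) x).
Fixed left endpoint y(0) = 1 ⇒ A = 1.
The right endpoint x = 11 is free, so the natural (transversality) condition is ∂L/∂y' |_{x=11} = 0, i.e. y'(11) = 0.
Compute y'(x) = A k sinh(k x) + B k cosh(k x), so
    y'(11) = A k sinh(k·11) + B k cosh(k·11) = 0
    ⇒ B = −A tanh(k·11) = − tanh(sqrt(7)·11).
Therefore the extremal is
    y(x) = cosh(sqrt(7) x) − tanh(sqrt(7)·11) sinh(sqrt(7) x).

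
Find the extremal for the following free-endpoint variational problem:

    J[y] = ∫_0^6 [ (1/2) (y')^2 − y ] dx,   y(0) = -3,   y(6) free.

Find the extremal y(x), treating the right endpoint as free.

The Lagrangian L = (1/2) (y')^2 − y gives
    ∂L/∂y = −1,   ∂L/∂y' = y'.
Euler-Lagrange: d/dx(y') − (−1) = 0, i.e. y'' + 1 = 0, so
    y(x) = −(1/2) x^2 + C1 x + C2.
Fixed left endpoint y(0) = -3 ⇒ C2 = -3.
The right endpoint x = 6 is free, so the natural (transversality) condition is ∂L/∂y' |_{x=6} = 0, i.e. y'(6) = 0.
Compute y'(x) = −1 x + C1, so y'(6) = −6 + C1 = 0 ⇒ C1 = 6.
Therefore the extremal is
    y(x) = −x^2/2 + 6 x − 3.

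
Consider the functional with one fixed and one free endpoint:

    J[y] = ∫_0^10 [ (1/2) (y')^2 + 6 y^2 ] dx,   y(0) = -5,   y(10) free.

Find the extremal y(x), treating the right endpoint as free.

The Lagrangian L = (1/2) (y')^2 + 6 y^2 gives
    ∂L/∂y = 12 y,   ∂L/∂y' = y'.
Euler-Lagrange: y'' − 12 y = 0.
With k = sqrt(12), the general solution is
    y(x) = A cosh(sqrt(12) x) + B sinh(sqrt(12) x).
Fixed left endpoint y(0) = -5 ⇒ A = -5.
The right endpoint x = 10 is free, so the natural (transversality) condition is ∂L/∂y' |_{x=10} = 0, i.e. y'(10) = 0.
Compute y'(x) = A k sinh(k x) + B k cosh(k x), so
    y'(10) = A k sinh(k·10) + B k cosh(k·10) = 0
    ⇒ B = −A tanh(k·10) = 5 tanh(sqrt(12)·10).
Therefore the extremal is
    y(x) = −5 cosh(sqrt(12) x) + 5 tanh(sqrt(12)·10) sinh(sqrt(12) x).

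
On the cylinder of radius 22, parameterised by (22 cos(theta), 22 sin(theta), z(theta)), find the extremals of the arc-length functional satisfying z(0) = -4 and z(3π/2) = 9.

Parameterise the cylinder of radius R = 22 as
    r(θ) = (22 cos θ, 22 sin θ, z(θ)).
The arc-length element is
    ds = sqrt(484 + (dz/dθ)^2) dθ,
so the Lagrangian is L = sqrt(484 + z'^2).
L depends on z' only, not on z or θ, so ∂L/∂z = 0 and
    ∂L/∂z' = z' / sqrt(484 + z'^2).
The Euler-Lagrange equation gives
    d/dθ( z' / sqrt(484 + z'^2) ) = 0,
so z' is constant. Integrating once:
    z(θ) = a θ + b,
a helix on the cylinder (a straight line when the cylinder is unrolled). The constants a, b are determined by the endpoint conditions.
With endpoint conditions z(0) = -4 and z(3π/2) = 9: from z(0) = b we get b = -4, and a·3π/2 + -4 = 9 gives a = 26/(3π), so
    z(θ) = (26/(3π)) θ − 4.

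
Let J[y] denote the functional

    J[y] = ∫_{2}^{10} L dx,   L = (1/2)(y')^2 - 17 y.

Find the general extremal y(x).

The Lagrangian is L = (1/2)(y')^2 - 17 y.
∂L/∂y = -17.
∂L/∂y' = y'.
The Euler-Lagrange equation d/dx(∂L/∂y') − ∂L/∂y = 0 becomes:
    y'' + 17 = 0
General solution: y(x) = -(17/2) x^2 + A x + B, where A and B are arbitrary constants fixed by the endpoint conditions.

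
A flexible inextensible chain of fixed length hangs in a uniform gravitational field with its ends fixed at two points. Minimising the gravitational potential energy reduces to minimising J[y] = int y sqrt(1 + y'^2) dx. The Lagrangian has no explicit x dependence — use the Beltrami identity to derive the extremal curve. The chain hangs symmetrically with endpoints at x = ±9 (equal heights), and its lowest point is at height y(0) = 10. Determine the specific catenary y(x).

The Lagrangian L(y, y') = y sqrt(1 + y'^2) has no explicit x dependence, so the Beltrami identity applies:
    L − y' ∂L/∂y' = C.
Compute ∂L/∂y' = y · y' / sqrt(1 + y'^2). Then
    L − y' ∂L/∂y'
    = y sqrt(1 + y'^2) − y · y'^2 / sqrt(1 + y'^2)
    = y (1 + y'^2 − y'^2) / sqrt(1 + y'^2)
    = y / sqrt(1 + y'^2) = C.
Squaring gives y^2 = C^2 (1 + y'^2), i.e.
    y'^2 = y^2 / C^2 − 1.
Separating variables,
    dy / sqrt(y^2 − C^2) = dx / C,
and integrating gives arccosh(y / C) = (x − a)/C, so
    y(x) = C cosh((x − a)/C),
the catenary. The constants C and a are fixed by the two endpoint conditions (and, for the hanging-chain problem, the length constraint selects C).
Now fit the given data. The endpoints x = ±9 are symmetric at equal height, so the catenary is even about its minimum: a = 0 and y(x) = C cosh(x/C). The lowest point is y(0) = C cosh(0) = C, and we are told y(0) = 10, so C = 10. Therefore
    y(x) = 10 cosh(x/10),
and at the endpoints
    y(±9) = 10 cosh(9/10).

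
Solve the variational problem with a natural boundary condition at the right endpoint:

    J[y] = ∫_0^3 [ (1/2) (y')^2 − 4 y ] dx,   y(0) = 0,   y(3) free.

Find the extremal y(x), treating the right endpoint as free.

The Lagrangian L = (1/2) (y')^2 − 4 y gives
    ∂L/∂y = −4,   ∂L/∂y' = y'.
Euler-Lagrange: d/dx(y') − (−4) = 0, i.e. y'' + 4 = 0, so
    y(x) = −(4/2) x^2 + C1 x + C2.
Fixed left endpoint y(0) = 0 ⇒ C2 = 0.
The right endpoint x = 3 is free, so the natural (transversality) condition is ∂L/∂y' |_{x=3} = 0, i.e. y'(3) = 0.
Compute y'(x) = −4 x + C1, so y'(3) = −12 + C1 = 0 ⇒ C1 = 12.
Therefore the extremal is
    y(x) = −2 x^2 + 12 x.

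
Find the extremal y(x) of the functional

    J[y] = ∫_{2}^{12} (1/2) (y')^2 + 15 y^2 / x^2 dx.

The Lagrangian is L = (1/2) (y')^2 + 15 y^2 / x^2.
Compute ∂L/∂y = 30y/x^2, ∂L/∂y' = y'.
The Euler-Lagrange equation d/dx(∂L/∂y') − ∂L/∂y = 0 reduces to
    y'' − 30/x^2 · y = 0  (x > 0).
Its general solution is
    y(x) = A x^6 + B x^(-5),
with A, B fixed by the endpoint conditions.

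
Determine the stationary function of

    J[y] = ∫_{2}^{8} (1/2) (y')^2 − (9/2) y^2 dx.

The Lagrangian is L = (1/2) (y')^2 − (9/2) y^2.
Compute ∂L/∂y = -9y, ∂L/∂y' = y'.
The Euler-Lagrange equation d/dx(∂L/∂y') − ∂L/∂y = 0 reduces to
    y'' + 9 y = 0.
Its general solution is
    y(x) = A sin(3x) + B cos(3x),
with A, B fixed by the endpoint conditions.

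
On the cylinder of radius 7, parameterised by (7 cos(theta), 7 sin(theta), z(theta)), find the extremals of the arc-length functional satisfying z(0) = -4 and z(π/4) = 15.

Parameterise the cylinder of radius R = 7 as
    r(θ) = (7 cos θ, 7 sin θ, z(θ)).
The arc-length element is
    ds = sqrt(49 + (dz/dθ)^2) dθ,
so the Lagrangian is L = sqrt(49 + z'^2).
L depends on z' only, not on z or θ, so ∂L/∂z = 0 and
    ∂L/∂z' = z' / sqrt(49 + z'^2).
The Euler-Lagrange equation gives
    d/dθ( z' / sqrt(49 + z'^2) ) = 0,
so z' is constant. Integrating once:
    z(θ) = a θ + b,
a helix on the cylinder (a straight line when the cylinder is unrolled). The constants a, b are determined by the endpoint conditions.
With endpoint conditions z(0) = -4 and z(π/4) = 15: from z(0) = b we get b = -4, and a·π/4 + -4 = 15 gives a = 76/π, so
    z(θ) = (76/π) θ − 4.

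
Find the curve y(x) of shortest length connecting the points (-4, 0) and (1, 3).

Arc-length functional: J[y] = ∫ sqrt(1 + (y')^2) dx.
Lagrangian L = sqrt(1 + (y')^2) has no explicit y dependence, so ∂L/∂y = 0 and the Euler-Lagrange equation gives
    d/dx( y' / sqrt(1 + (y')^2) ) = 0  ⇒  y' / sqrt(1 + (y')^2) = const.
Hence y' is constant, so y(x) is affine.
Fitting the endpoints (-4, 0) and (1, 3):
    slope m = (3 − 0) / (1 − (-4)) = 3/5,
    intercept c = 0 − m·(-4) = 12/5.
Extremal: y(x) = (3/5) x + 12/5.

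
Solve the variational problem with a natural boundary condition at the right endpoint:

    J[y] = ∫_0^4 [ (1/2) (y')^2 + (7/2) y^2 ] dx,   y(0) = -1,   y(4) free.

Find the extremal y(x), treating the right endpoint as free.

The Lagrangian L = (1/2) (y')^2 + (7/2) y^2 gives
    ∂L/∂y = 7 y,   ∂L/∂y' = y'.
Euler-Lagrange: y'' − 7 y = 0.
With k = sqrt(7), the general solution is
    y(x) = A cosh(sqrt(7) x) + B sinh(sqrt(7) x).
Fixed left endpoint y(0) = -1 ⇒ A = -1.
The right endpoint x = 4 is free, so the natural (transversality) condition is ∂L/∂y' |_{x=4} = 0, i.e. y'(4) = 0.
Compute y'(x) = A k sinh(k x) + B k cosh(k x), so
    y'(4) = A k sinh(k·4) + B k cosh(k·4) = 0
    ⇒ B = −A tanh(k·4) = tanh(sqrt(7)·4).
Therefore the extremal is
    y(x) = −cosh(sqrt(7) x) + tanh(sqrt(7)·4) sinh(sqrt(7) x).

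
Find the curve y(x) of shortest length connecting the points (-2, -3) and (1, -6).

Arc-length functional: J[y] = ∫ sqrt(1 + (y')^2) dx.
Lagrangian L = sqrt(1 + (y')^2) has no explicit y dependence, so ∂L/∂y = 0 and the Euler-Lagrange equation gives
    d/dx( y' / sqrt(1 + (y')^2) ) = 0  ⇒  y' / sqrt(1 + (y')^2) = const.
Hence y' is constant, so y(x) is affine.
Fitting the endpoints (-2, -3) and (1, -6):
    slope m = ((-6) − (-3)) / (1 − (-2)) = -1,
    intercept c = (-3) − m·(-2) = -5.
Extremal: y(x) = -x - 5.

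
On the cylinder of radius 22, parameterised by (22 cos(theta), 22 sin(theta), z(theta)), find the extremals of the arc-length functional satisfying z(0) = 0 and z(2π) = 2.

Parameterise the cylinder of radius R = 22 as
    r(θ) = (22 cos θ, 22 sin θ, z(θ)).
The arc-length element is
    ds = sqrt(484 + (dz/dθ)^2) dθ,
so the Lagrangian is L = sqrt(484 + z'^2).
L depends on z' only, not on z or θ, so ∂L/∂z = 0 and
    ∂L/∂z' = z' / sqrt(484 + z'^2).
The Euler-Lagrange equation gives
    d/dθ( z' / sqrt(484 + z'^2) ) = 0,
so z' is constant. Integrating once:
    z(θ) = a θ + b,
a helix on the cylinder (a straight line when the cylinder is unrolled). The constants a, b are determined by the endpoint conditions.
With endpoint conditions z(0) = 0 and z(2π) = 2: from z(0) = b we get b = 0, and a·2π + 0 = 2 gives a = 1/π, so
    z(θ) = (1/π) θ.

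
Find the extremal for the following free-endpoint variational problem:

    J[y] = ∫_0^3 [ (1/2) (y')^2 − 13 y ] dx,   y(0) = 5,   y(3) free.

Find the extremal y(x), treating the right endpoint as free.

The Lagrangian L = (1/2) (y')^2 − 13 y gives
    ∂L/∂y = −13,   ∂L/∂y' = y'.
Euler-Lagrange: d/dx(y') − (−13) = 0, i.e. y'' + 13 = 0, so
    y(x) = −(13/2) x^2 + C1 x + C2.
Fixed left endpoint y(0) = 5 ⇒ C2 = 5.
The right endpoint x = 3 is free, so the natural (transversality) condition is ∂L/∂y' |_{x=3} = 0, i.e. y'(3) = 0.
Compute y'(x) = −13 x + C1, so y'(3) = −39 + C1 = 0 ⇒ C1 = 39.
Therefore the extremal is
    y(x) = −(13/2) x^2 + 39 x + 5.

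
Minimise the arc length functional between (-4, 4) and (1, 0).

Arc-length functional: J[y] = ∫ sqrt(1 + (y')^2) dx.
Lagrangian L = sqrt(1 + (y')^2) has no explicit y dependence, so ∂L/∂y = 0 and the Euler-Lagrange equation gives
    d/dx( y' / sqrt(1 + (y')^2) ) = 0  ⇒  y' / sqrt(1 + (y')^2) = const.
Hence y' is constant, so y(x) is affine.
Fitting the endpoints (-4, 4) and (1, 0):
    slope m = (0 − 4) / (1 − (-4)) = -4/5,
    intercept c = 4 − m·(-4) = 4/5.
Extremal: y(x) = (-4/5) x + 4/5.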